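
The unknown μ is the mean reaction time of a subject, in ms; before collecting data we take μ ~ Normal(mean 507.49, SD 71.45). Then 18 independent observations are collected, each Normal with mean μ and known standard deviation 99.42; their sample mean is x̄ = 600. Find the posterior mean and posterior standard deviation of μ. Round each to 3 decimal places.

Prior precision 1/τ₀² = 1/71.45² = 0.00019588; data precision n/σ² = 18/99.42² = 0.00182106.
Posterior precision = 0.00019588 + 0.00182106 = 0.00201695, giving posterior SD = 1/√0.00201695 = 22.267.
Posterior mean = (0.00019588·507.49 + 0.00182106·600) / 0.00201695 = 591.016.

Posterior mean ≈ 591.016; posterior SD ≈ 22.267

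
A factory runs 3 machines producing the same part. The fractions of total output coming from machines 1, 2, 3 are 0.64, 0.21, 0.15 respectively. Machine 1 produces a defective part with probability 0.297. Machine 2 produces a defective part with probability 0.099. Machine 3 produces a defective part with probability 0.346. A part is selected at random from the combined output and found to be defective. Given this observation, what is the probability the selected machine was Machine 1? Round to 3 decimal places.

Posterior probability ≈ 0.723

P(defective|M1) = 0.297; P(defective|M2) = 0.099; P(defective|M3) = 0.346.
Prior × likelihood for each source: 0.64·0.297=0.1901, 0.21·0.099=0.02079, 0.15·0.346=0.05190. Summing gives P(defective) = 0.26277.
P(Machine 1 | defective) = 0.1901 / 0.26277 = 0.723.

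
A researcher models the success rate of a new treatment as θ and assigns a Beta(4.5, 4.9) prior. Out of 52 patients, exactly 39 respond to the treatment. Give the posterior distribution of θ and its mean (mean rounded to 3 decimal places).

Posterior: Beta(43.5, 17.9); mean ≈ 0.708

The binomial likelihood is conjugate to the Beta prior: with 39 successes and 13 failures, the posterior is Beta(4.5+39, 4.9+13) = Beta(43.5, 17.9).
E[θ | data] = 43.5/(43.5+17.9) = 0.708.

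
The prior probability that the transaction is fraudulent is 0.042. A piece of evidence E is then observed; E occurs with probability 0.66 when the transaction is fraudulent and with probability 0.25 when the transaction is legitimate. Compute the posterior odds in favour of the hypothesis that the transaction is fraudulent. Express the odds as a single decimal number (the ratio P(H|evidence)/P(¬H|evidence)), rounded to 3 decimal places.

Posterior odds ≈ 0.116

Prior odds = 0.042/(1−0.042) = 0.043841.
Likelihood ratio for E = 0.66/0.25 = 2.6400.
Posterior odds = prior odds × LR = 0.11574.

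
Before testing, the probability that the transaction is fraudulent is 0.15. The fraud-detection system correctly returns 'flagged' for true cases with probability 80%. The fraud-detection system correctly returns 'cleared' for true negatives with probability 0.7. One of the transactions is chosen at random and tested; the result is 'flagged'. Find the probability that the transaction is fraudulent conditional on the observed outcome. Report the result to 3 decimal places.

Let H be the event that the transaction is fraudulent. P(H) = 0.15, so P(¬H) = 0.85. With E the 'flagged' result, P(E|H) = 0.8 and P(E|¬H) = 0.3.
P(E) = 0.8·0.15 + 0.3·0.85 = 0.12000 + 0.25500 = 0.37500.
By Bayes' theorem, P(H|E) = 0.12000 / 0.37500 = 0.320.

P(H | E) ≈ 0.320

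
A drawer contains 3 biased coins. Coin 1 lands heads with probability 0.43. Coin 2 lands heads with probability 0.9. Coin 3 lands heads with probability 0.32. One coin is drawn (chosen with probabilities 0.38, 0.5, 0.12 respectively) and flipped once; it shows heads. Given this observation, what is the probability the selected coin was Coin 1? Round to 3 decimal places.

Posterior probability ≈ 0.251

Tabulate prior·likelihood by source: [1] prior 0.38, lik 0.43, product 0.1634; [2] prior 0.5, lik 0.9, product 0.4500; [3] prior 0.12, lik 0.32, product 0.03840.
Normalizing constant = 0.65180; the posterior for Coin 1 is its product over the sum, 0.1634/0.65180 = 0.251.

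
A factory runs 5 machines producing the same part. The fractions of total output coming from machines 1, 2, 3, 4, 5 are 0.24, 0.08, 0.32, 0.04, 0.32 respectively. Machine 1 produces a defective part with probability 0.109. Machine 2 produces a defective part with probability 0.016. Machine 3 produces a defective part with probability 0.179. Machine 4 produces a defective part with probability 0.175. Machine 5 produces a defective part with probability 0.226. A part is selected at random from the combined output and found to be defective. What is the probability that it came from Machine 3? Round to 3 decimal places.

Posterior probability ≈ 0.349

Tabulate prior·likelihood by source: [1] prior 0.24, lik 0.109, product 0.02616; [2] prior 0.08, lik 0.016, product 0.001280; [3] prior 0.32, lik 0.179, product 0.05728; [4] prior 0.04, lik 0.175, product 0.007000; [5] prior 0.32, lik 0.226, product 0.07232.
Normalizing constant = 0.16404; the posterior for Machine 3 is its product over the sum, 0.05728/0.16404 = 0.349.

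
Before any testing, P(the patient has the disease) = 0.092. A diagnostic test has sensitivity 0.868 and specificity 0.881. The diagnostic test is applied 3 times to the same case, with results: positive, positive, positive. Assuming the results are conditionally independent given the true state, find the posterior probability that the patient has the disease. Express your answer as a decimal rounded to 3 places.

With H the event that the patient has the disease, the joint likelihood of the observed sequence is P(data|H) = 0.868·0.868·0.868 = 0.65397 and P(data|¬H) = 0.119·0.119·0.119 = 0.0016852.
Bayes: P(H|data) = 0.092·0.65397 / (0.092·0.65397 + 0.908·0.0016852) = 0.060165/0.061696 = 0.9752.

Posterior P(H) ≈ 0.975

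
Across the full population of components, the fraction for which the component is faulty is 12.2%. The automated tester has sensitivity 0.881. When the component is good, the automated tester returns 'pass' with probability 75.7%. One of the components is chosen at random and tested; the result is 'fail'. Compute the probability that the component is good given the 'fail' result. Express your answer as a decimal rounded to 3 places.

Write H for 'the component is faulty'. Prior odds H:¬H = 0.122/0.878 = 0.13895. For the 'fail' outcome, the likelihood ratio is 0.881/0.243 = 3.6255.
Posterior odds = 0.13895 × 3.6255 = 0.50377, so P(H|E) = 0.50377/(1+0.50377) = 0.335. Then P(¬H|E) = 1 − 0.335 = 0.665.

P(¬H | E) ≈ 0.665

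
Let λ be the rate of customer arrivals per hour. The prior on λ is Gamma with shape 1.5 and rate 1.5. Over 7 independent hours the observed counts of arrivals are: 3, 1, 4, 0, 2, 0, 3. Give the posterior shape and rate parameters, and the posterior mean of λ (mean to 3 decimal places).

Total count ∑xᵢ = 13 over n = 7 hours.
Gamma is conjugate to the Poisson likelihood: posterior is Gamma(shape = 1.5+13 = 14.5, rate = 1.5+7 = 8.5).
Posterior mean = shape/rate = 14.5/8.5 = 1.706.

Posterior: Gamma(shape=14.5, rate=8.5); mean ≈ 1.706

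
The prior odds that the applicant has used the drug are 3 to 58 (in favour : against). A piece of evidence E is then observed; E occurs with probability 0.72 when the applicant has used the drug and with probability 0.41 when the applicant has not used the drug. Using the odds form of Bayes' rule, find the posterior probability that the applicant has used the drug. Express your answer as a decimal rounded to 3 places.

Posterior probability ≈ 0.083

Prior odds = 3/58 = 0.051724.
Likelihood ratio for E = 0.72/0.41 = 1.7561.
Posterior odds = prior odds × LR = 0.090833.
Posterior probability = odds/(1+odds) = 0.090833/1.0908 = 0.083.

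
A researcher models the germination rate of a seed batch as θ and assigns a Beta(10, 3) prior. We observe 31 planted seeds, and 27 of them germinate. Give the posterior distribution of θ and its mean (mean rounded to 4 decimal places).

Observing 27 successes and 4 failures updates Beta(10, 3) by adding the success and failure counts to the two shape parameters: α = 10+27 = 37, β = 3+4 = 7.
E[θ | data] = 37/(37+7) = 0.8409.

Posterior: Beta(37, 7); mean ≈ 0.8409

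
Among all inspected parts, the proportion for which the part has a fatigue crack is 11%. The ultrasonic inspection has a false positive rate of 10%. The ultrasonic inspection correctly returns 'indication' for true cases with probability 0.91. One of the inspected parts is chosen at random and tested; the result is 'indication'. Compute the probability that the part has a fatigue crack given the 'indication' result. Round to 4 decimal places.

Let H be the event that the part has a fatigue crack. P(H) = 0.11, so P(¬H) = 0.89. With E the 'indication' result, P(E|H) = 0.91 and P(E|¬H) = 0.1.
P(E) = 0.91·0.11 + 0.1·0.89 = 0.10010 + 0.089000 = 0.18910.
By Bayes' theorem, P(H|E) = 0.10010 / 0.18910 = 0.5293.

P(H | E) ≈ 0.5293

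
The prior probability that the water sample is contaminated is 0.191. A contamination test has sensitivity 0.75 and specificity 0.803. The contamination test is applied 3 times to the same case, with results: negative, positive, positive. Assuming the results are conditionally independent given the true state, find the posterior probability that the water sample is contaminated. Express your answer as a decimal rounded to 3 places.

Posterior P(H) ≈ 0.516

Let H be the event that the water sample is contaminated; start with P(H) = 0.191. P('positive'|H) = 0.75, P('positive'|¬H) = 0.197.
Update on result 1 ('negative'): P(H) ← 0.25·0.1910 / (0.25·0.1910 + 0.803·0.8090) = 0.047750/0.69738 = 0.0685.
Update on result 2 ('positive'): P(H) ← 0.75·0.0685 / (0.75·0.0685 + 0.197·0.9315) = 0.051353/0.23486 = 0.2187.
Update on result 3 ('positive'): P(H) ← 0.75·0.2187 / (0.75·0.2187 + 0.197·0.7813) = 0.16399/0.31791 = 0.5158.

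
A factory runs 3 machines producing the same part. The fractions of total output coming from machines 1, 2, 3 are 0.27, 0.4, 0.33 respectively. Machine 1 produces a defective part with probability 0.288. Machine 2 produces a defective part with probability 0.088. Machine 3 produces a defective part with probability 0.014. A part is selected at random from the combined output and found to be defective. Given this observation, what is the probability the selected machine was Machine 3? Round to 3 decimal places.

Posterior probability ≈ 0.039

P(defective|M1) = 0.288; P(defective|M2) = 0.088; P(defective|M3) = 0.014.
Prior × likelihood for each source: 0.27·0.288=0.07776, 0.4·0.088=0.03520, 0.33·0.014=0.004620. Summing gives P(defective) = 0.11758.
P(Machine 3 | defective) = 0.004620 / 0.11758 = 0.039.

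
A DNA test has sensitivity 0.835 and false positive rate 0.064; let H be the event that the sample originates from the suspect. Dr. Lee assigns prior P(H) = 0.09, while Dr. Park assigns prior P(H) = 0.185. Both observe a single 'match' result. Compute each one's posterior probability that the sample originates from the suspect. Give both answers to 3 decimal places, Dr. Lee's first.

Dr. Lee: 0.563; Dr. Park: 0.748

The likelihood ratio for a 'match' result is 0.835/0.064 = 13.047.
Dr. Lee: prior odds 0.09/0.91 = 0.098901; posterior odds 1.2904; posterior probability 0.563.
Dr. Park: prior odds 0.185/0.815 = 0.22699; posterior odds 2.9616; posterior probability 0.748.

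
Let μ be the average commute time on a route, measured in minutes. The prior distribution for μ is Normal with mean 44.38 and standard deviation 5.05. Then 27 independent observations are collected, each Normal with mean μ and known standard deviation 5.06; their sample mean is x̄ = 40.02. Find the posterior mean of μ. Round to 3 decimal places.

With known σ, the Normal prior is conjugate. Weight on the data is w = (n/σ²)/(n/σ² + 1/τ₀²) = 1.05454/(1.05454+0.0392118) = 0.96415.
Posterior mean = w·x̄ + (1−w)·μ₀ = 0.96415·40.02 + 0.035851·44.38 = 40.176.

Posterior mean ≈ 40.176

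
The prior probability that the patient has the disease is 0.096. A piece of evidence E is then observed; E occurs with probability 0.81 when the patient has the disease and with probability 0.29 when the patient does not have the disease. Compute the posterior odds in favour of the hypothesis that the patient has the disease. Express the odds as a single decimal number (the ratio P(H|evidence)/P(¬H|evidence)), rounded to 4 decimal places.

Prior odds = 0.096/(1−0.096) = 0.10619. In log-odds, ln(0.10619) = -2.2425.
Add log likelihood ratio: ln(2.7931) = 1.0272.
Posterior log-odds = -1.2153, so posterior odds = exp(-1.2153) = 0.29661.

Posterior odds ≈ 0.2966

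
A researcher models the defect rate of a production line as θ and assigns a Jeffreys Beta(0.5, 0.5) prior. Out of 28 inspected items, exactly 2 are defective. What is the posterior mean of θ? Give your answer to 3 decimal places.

Observing 2 successes and 26 failures updates Beta(0.5, 0.5) by adding the success and failure counts to the two shape parameters: α = 0.5+2 = 2.5, β = 0.5+26 = 26.5.
Posterior mean = α/(α+β) = 2.5/29 = 0.086.

Posterior mean ≈ 0.086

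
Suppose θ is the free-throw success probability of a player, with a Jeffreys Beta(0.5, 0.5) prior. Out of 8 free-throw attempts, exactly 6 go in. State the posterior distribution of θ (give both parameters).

Posterior: Beta(6.5, 2.5)

The binomial likelihood is conjugate to the Beta prior: with 6 successes and 2 failures, the posterior is Beta(0.5+6, 0.5+2) = Beta(6.5, 2.5).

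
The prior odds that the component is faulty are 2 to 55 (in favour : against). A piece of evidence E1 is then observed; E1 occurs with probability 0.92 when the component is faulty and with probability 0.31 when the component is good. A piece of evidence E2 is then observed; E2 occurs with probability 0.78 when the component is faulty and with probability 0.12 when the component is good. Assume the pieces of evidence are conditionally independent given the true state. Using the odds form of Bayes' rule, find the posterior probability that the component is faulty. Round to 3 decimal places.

Prior odds = 2/55 = 0.036364.
Likelihood ratio for E1 = 0.92/0.31 = 2.9677.
Likelihood ratio for E2 = 0.78/0.12 = 6.5000.
Posterior odds = prior odds × LR₁ × LR₂ = 0.70147.
Posterior probability = odds/(1+odds) = 0.70147/1.7015 = 0.412.

Posterior probability ≈ 0.412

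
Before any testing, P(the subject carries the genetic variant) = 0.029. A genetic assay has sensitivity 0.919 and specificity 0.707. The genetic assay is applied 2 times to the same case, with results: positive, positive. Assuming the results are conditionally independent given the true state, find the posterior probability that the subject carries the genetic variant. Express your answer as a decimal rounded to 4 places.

Let H be the event that the subject carries the genetic variant; start with P(H) = 0.029. P('positive'|H) = 0.919, P('positive'|¬H) = 0.293.
Update on result 1 ('positive'): P(H) ← 0.919·0.0290 / (0.919·0.0290 + 0.293·0.9710) = 0.026651/0.31115 = 0.0857.
Update on result 2 ('positive'): P(H) ← 0.919·0.0857 / (0.919·0.0857 + 0.293·0.9143) = 0.078714/0.34662 = 0.2271.

Posterior P(H) ≈ 0.2271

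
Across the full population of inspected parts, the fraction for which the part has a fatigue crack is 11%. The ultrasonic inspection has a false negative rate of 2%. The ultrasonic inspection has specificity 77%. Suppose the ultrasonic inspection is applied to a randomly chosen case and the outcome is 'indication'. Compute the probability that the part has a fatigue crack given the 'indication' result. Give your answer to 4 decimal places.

P(H | E) ≈ 0.3450

Let H be the event that the part has a fatigue crack. P(H) = 0.11, so P(¬H) = 0.89. With E the 'indication' result, P(E|H) = 0.98 and P(E|¬H) = 0.23.
P(E) = 0.98·0.11 + 0.23·0.89 = 0.10780 + 0.20470 = 0.31250.
By Bayes' theorem, P(H|E) = 0.10780 / 0.31250 = 0.3450.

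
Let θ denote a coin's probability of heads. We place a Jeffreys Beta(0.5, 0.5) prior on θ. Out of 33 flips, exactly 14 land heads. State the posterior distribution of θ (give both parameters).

Observing 14 successes and 19 failures updates Beta(0.5, 0.5) by adding the success and failure counts to the two shape parameters: α = 0.5+14 = 14.5, β = 0.5+19 = 19.5.

Posterior: Beta(14.5, 19.5)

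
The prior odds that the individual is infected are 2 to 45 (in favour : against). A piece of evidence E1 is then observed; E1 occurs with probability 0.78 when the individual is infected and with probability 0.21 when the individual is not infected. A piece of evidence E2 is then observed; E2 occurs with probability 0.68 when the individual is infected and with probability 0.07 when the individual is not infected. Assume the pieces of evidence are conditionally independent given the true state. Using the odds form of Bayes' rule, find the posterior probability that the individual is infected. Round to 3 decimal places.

Prior odds = 2/45 = 0.044444.
Likelihood ratio for E1 = 0.78/0.21 = 3.7143.
Likelihood ratio for E2 = 0.68/0.07 = 9.7143.
Posterior odds = prior odds × LR₁ × LR₂ = 1.6036.
Posterior probability = odds/(1+odds) = 1.6036/2.6036 = 0.616.

Posterior probability ≈ 0.616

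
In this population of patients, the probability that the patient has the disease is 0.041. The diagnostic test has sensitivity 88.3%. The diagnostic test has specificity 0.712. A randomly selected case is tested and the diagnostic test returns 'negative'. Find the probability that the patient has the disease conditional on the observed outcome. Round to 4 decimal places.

P(H | E) ≈ 0.0070

Write H for 'the patient has the disease'. Prior odds H:¬H = 0.041/0.959 = 0.042753. For the 'negative' outcome, the likelihood ratio is 0.117/0.712 = 0.16433.
Posterior odds = 0.042753 × 0.16433 = 0.0070254, so P(H|E) = 0.0070254/(1+0.0070254) = 0.0070.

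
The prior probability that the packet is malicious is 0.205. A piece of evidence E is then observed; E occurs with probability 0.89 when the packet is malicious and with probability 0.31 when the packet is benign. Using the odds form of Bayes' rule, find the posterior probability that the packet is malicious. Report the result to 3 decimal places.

Prior odds = 0.205/(1−0.205) = 0.25786.
Likelihood ratio for E = 0.89/0.31 = 2.8710.
Posterior odds = prior odds × LR = 0.74031.
Posterior probability = odds/(1+odds) = 0.74031/1.7403 = 0.425.

Posterior probability ≈ 0.425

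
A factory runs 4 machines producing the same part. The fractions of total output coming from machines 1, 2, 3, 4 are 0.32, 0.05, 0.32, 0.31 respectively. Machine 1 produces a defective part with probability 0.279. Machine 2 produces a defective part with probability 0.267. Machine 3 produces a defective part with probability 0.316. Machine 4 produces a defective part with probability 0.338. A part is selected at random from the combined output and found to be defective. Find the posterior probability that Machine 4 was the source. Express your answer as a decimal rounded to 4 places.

Posterior probability ≈ 0.3396

Tabulate prior·likelihood by source: [1] prior 0.32, lik 0.279, product 0.08928; [2] prior 0.05, lik 0.267, product 0.01335; [3] prior 0.32, lik 0.316, product 0.1011; [4] prior 0.31, lik 0.338, product 0.1048.
Normalizing constant = 0.30853; the posterior for Machine 4 is its product over the sum, 0.1048/0.30853 = 0.3396.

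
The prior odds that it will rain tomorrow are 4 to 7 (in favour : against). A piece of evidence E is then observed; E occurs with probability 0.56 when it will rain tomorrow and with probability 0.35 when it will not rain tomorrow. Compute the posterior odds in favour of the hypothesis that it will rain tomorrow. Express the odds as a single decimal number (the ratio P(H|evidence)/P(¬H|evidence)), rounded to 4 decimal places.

Posterior odds ≈ 0.9143

Prior odds = 4/7 = 0.57143.
Likelihood ratio for E = 0.56/0.35 = 1.6000.
Posterior odds = prior odds × LR = 0.91429.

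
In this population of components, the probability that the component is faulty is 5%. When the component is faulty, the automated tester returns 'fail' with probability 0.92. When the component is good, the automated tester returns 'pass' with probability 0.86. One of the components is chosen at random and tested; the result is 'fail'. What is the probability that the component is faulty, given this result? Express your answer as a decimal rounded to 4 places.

P(H | E) ≈ 0.2570

Let H be the event that the component is faulty. P(H) = 0.05, so P(¬H) = 0.95. With E the 'fail' result, P(E|H) = 0.92 and P(E|¬H) = 0.14.
P(E) = 0.92·0.05 + 0.14·0.95 = 0.046000 + 0.13300 = 0.17900.
By Bayes' theorem, P(H|E) = 0.046000 / 0.17900 = 0.2570.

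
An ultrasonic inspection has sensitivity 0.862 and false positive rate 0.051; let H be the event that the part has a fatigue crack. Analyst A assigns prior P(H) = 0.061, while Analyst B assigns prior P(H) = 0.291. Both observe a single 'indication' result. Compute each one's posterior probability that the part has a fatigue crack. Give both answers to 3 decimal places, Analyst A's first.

Analyst A: 0.523; Analyst B: 0.874

P('+'|H) = 0.862, P('+'|¬H) = 0.051.
Analyst A: numerator 0.862·0.061 = 0.052582; evidence = 0.052582+0.051·0.939 = 0.10047; posterior = 0.523.
Analyst B: numerator 0.862·0.291 = 0.25084; evidence = 0.25084+0.051·0.709 = 0.28700; posterior = 0.874.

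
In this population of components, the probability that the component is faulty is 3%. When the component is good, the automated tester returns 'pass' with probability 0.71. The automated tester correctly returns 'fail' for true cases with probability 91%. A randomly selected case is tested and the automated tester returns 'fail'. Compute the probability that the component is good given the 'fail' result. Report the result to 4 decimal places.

Write H for 'the component is faulty'. Prior odds H:¬H = 0.03/0.97 = 0.030928. For the 'fail' outcome, the likelihood ratio is 0.91/0.29 = 3.1379.
Posterior odds = 0.030928 × 3.1379 = 0.097049, so P(H|E) = 0.097049/(1+0.097049) = 0.0885. Then P(¬H|E) = 1 − 0.0885 = 0.9115.

P(¬H | E) ≈ 0.9115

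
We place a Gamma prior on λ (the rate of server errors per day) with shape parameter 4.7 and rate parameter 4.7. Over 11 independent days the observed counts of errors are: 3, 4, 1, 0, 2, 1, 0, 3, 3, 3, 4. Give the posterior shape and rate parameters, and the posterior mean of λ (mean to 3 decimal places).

Total count ∑xᵢ = 24 over n = 11 days.
Gamma is conjugate to the Poisson likelihood: posterior is Gamma(shape = 4.7+24 = 28.7, rate = 4.7+11 = 15.7).
Posterior mean = shape/rate = 28.7/15.7 = 1.828.

Posterior: Gamma(shape=28.7, rate=15.7); mean ≈ 1.828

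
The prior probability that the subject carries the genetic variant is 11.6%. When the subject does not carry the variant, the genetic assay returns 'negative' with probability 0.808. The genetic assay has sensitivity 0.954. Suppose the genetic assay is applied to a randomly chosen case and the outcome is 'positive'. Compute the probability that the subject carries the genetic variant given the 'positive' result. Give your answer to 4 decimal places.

Let H be the event that the subject carries the genetic variant. P(H) = 0.116, so P(¬H) = 0.884. With E the 'positive' result, P(E|H) = 0.954 and P(E|¬H) = 0.192.
P(E) = 0.954·0.116 + 0.192·0.884 = 0.11066 + 0.16973 = 0.28039.
By Bayes' theorem, P(H|E) = 0.11066 / 0.28039 = 0.3947.

P(H | E) ≈ 0.3947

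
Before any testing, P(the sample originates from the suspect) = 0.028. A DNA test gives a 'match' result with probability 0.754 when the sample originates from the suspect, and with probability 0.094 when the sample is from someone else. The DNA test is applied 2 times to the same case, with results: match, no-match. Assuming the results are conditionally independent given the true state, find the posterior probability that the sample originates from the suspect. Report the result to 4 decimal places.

Posterior P(H) ≈ 0.0590

Let H be the event that the sample originates from the suspect; start with P(H) = 0.028. P('match'|H) = 0.754, P('match'|¬H) = 0.094.
Update on result 1 ('match'): P(H) ← 0.754·0.0280 / (0.754·0.0280 + 0.094·0.9720) = 0.021112/0.11248 = 0.1877.
Update on result 2 ('no-match'): P(H) ← 0.246·0.1877 / (0.246·0.1877 + 0.906·0.8123) = 0.046173/0.78212 = 0.0590.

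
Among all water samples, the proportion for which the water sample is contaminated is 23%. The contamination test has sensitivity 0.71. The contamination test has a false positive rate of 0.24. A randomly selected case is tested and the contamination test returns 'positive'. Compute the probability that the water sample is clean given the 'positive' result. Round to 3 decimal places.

P(¬H | E) ≈ 0.531

Let H be the event that the water sample is contaminated. P(H) = 0.23, so P(¬H) = 0.77. With E the 'positive' result, P(E|H) = 0.71 and P(E|¬H) = 0.24.
P(E) = 0.71·0.23 + 0.24·0.77 = 0.16330 + 0.18480 = 0.34810.
By Bayes' theorem, P(H|E) = 0.16330 / 0.34810 = 0.469. Hence P(¬H|E) = 1 − 0.469 = 0.531.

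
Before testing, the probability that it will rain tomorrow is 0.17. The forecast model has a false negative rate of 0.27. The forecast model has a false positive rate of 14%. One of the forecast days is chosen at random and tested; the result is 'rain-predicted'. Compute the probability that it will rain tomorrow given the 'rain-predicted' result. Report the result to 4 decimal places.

Write H for 'it will rain tomorrow'. Prior odds H:¬H = 0.17/0.83 = 0.20482. For the 'rain-predicted' outcome, the likelihood ratio is 0.73/0.14 = 5.2143.
Posterior odds = 0.20482 × 5.2143 = 1.0680, so P(H|E) = 1.0680/(1+1.0680) = 0.5164.

P(H | E) ≈ 0.5164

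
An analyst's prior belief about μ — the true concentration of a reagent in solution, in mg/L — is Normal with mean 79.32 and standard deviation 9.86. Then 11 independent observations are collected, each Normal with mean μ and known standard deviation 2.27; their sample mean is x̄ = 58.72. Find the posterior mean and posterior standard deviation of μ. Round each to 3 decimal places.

Posterior mean ≈ 58.819; posterior SD ≈ 0.683

Prior precision 1/τ₀² = 1/9.86² = 0.0102860; data precision n/σ² = 11/2.27² = 2.13472.
Posterior precision = 0.0102860 + 2.13472 = 2.14501, giving posterior SD = 1/√2.14501 = 0.683.
Posterior mean = (0.0102860·79.32 + 2.13472·58.72) / 2.14501 = 58.819.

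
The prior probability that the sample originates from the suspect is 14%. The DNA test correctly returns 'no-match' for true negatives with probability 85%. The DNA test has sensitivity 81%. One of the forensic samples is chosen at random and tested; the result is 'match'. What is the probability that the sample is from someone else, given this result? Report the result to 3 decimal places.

P(¬H | E) ≈ 0.532

Write H for 'the sample originates from the suspect'. Prior odds H:¬H = 0.14/0.86 = 0.16279. For the 'match' outcome, the likelihood ratio is 0.81/0.15 = 5.4000.
Posterior odds = 0.16279 × 5.4000 = 0.87907, so P(H|E) = 0.87907/(1+0.87907) = 0.468. Then P(¬H|E) = 1 − 0.468 = 0.532.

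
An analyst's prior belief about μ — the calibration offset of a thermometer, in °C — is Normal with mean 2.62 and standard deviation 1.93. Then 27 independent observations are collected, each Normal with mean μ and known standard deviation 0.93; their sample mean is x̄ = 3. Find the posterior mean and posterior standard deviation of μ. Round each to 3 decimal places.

Posterior mean ≈ 2.997; posterior SD ≈ 0.178

Prior precision 1/τ₀² = 1/1.93² = 0.268464; data precision n/σ² = 27/0.93² = 31.2175.
Posterior precision = 0.268464 + 31.2175 = 31.4859, giving posterior SD = 1/√31.4859 = 0.178.
Posterior mean = (0.268464·2.62 + 31.2175·3) / 31.4859 = 2.997.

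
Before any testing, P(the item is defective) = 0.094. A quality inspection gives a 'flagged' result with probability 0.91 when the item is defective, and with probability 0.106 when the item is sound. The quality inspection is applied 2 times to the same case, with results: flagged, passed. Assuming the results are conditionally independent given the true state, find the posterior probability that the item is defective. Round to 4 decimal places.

With H the event that the item is defective, the joint likelihood of the observed sequence is P(data|H) = 0.91·0.09 = 0.081900 and P(data|¬H) = 0.106·0.894 = 0.094764.
Bayes: P(H|data) = 0.094·0.081900 / (0.094·0.081900 + 0.906·0.094764) = 0.0076986/0.093555 = 0.0823.

Posterior P(H) ≈ 0.0823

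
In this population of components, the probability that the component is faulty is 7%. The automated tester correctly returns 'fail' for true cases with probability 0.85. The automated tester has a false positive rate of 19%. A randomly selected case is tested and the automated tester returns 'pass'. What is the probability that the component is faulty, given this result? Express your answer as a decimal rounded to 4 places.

P(H | E) ≈ 0.0137

Let H be the event that the component is faulty. P(H) = 0.07, so P(¬H) = 0.93. With E the 'pass' result, P(E|H) = 0.15 and P(E|¬H) = 0.81.
P(E) = 0.15·0.07 + 0.81·0.93 = 0.010500 + 0.75330 = 0.76380.
By Bayes' theorem, P(H|E) = 0.010500 / 0.76380 = 0.0137.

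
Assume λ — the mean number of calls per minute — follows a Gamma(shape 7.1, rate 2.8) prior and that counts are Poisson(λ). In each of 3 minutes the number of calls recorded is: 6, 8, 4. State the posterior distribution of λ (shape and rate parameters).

The Poisson likelihood adds the total count to the shape and the number of exposure periods to the rate. Here ∑xᵢ = 18 and n = 3, so shape 7.1→25.1 and rate 2.8→5.8.

Posterior: Gamma(shape=25.1, rate=5.8)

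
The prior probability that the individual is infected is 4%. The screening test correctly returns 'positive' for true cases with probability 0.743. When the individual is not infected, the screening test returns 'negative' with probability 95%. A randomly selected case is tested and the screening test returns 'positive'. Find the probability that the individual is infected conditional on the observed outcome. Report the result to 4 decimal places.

Let H be the event that the individual is infected. P(H) = 0.04, so P(¬H) = 0.96. With E the 'positive' result, P(E|H) = 0.743 and P(E|¬H) = 0.05.
P(E) = 0.743·0.04 + 0.05·0.96 = 0.029720 + 0.048000 = 0.077720.
By Bayes' theorem, P(H|E) = 0.029720 / 0.077720 = 0.3824.

P(H | E) ≈ 0.3824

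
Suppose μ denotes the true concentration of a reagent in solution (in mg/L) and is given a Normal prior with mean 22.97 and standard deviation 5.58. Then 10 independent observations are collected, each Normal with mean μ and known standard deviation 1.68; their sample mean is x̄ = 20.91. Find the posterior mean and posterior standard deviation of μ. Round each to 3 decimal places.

Posterior mean ≈ 20.929; posterior SD ≈ 0.529

Prior precision 1/τ₀² = 1/5.58² = 0.0321168; data precision n/σ² = 10/1.68² = 3.54308.
Posterior precision = 0.0321168 + 3.54308 = 3.57520, giving posterior SD = 1/√3.57520 = 0.529.
Posterior mean = (0.0321168·22.97 + 3.54308·20.91) / 3.57520 = 20.929.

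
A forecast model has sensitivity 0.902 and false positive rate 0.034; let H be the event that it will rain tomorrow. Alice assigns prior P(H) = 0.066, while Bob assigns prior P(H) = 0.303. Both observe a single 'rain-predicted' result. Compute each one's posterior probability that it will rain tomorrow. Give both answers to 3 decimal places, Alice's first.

Alice: 0.652; Bob: 0.920

P('+'|H) = 0.902, P('+'|¬H) = 0.034.
Alice: numerator 0.902·0.066 = 0.059532; evidence = 0.059532+0.034·0.934 = 0.091288; posterior = 0.652.
Bob: numerator 0.902·0.303 = 0.27331; evidence = 0.27331+0.034·0.697 = 0.29700; posterior = 0.920.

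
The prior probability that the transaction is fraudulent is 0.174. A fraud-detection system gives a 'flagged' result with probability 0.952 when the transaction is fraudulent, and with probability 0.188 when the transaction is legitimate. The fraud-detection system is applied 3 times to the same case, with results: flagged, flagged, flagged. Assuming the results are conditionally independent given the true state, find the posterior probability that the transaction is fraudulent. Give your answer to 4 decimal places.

Let H be the event that the transaction is fraudulent; start with P(H) = 0.174. P('flagged'|H) = 0.952, P('flagged'|¬H) = 0.188.
Update on result 1 ('flagged'): P(H) ← 0.952·0.1740 / (0.952·0.1740 + 0.188·0.8260) = 0.16565/0.32094 = 0.5161.
Update on result 2 ('flagged'): P(H) ← 0.952·0.5161 / (0.952·0.5161 + 0.188·0.4839) = 0.49137/0.58233 = 0.8438.
Update on result 3 ('flagged'): P(H) ← 0.952·0.8438 / (0.952·0.8438 + 0.188·0.1562) = 0.80329/0.83266 = 0.9647.

Posterior P(H) ≈ 0.9647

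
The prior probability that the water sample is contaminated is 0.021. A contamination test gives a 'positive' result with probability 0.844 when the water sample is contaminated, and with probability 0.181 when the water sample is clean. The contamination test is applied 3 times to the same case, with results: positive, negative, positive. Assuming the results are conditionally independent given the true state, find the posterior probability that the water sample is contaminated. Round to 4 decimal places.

Let H be the event that the water sample is contaminated; start with P(H) = 0.021. P('positive'|H) = 0.844, P('positive'|¬H) = 0.181.
Update on result 1 ('positive'): P(H) ← 0.844·0.0210 / (0.844·0.0210 + 0.181·0.9790) = 0.017724/0.19492 = 0.0909.
Update on result 2 ('negative'): P(H) ← 0.156·0.0909 / (0.156·0.0909 + 0.819·0.9091) = 0.014185/0.75871 = 0.0187.
Update on result 3 ('positive'): P(H) ← 0.844·0.0187 / (0.844·0.0187 + 0.181·0.9813) = 0.015779/0.19340 = 0.0816.

Posterior P(H) ≈ 0.0816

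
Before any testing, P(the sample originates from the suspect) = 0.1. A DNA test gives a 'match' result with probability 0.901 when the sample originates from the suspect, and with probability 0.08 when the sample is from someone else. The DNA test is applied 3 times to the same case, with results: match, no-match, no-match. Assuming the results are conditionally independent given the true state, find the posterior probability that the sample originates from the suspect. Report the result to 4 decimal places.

Let H be the event that the sample originates from the suspect; start with P(H) = 0.1. P('match'|H) = 0.901, P('match'|¬H) = 0.08.
Update on result 1 ('match'): P(H) ← 0.901·0.1000 / (0.901·0.1000 + 0.08·0.9000) = 0.090100/0.16210 = 0.5558.
Update on result 2 ('no-match'): P(H) ← 0.099·0.5558 / (0.099·0.5558 + 0.92·0.4442) = 0.055027/0.46366 = 0.1187.
Update on result 3 ('no-match'): P(H) ← 0.099·0.1187 / (0.099·0.1187 + 0.92·0.8813) = 0.011749/0.82256 = 0.0143.

Posterior P(H) ≈ 0.0143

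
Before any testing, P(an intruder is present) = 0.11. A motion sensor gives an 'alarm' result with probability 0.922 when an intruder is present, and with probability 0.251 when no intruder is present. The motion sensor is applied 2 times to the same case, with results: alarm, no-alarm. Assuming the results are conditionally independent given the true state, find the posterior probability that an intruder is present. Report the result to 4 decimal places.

Posterior P(H) ≈ 0.0451

Let H be the event that an intruder is present; start with P(H) = 0.11. P('alarm'|H) = 0.922, P('alarm'|¬H) = 0.251.
Update on result 1 ('alarm'): P(H) ← 0.922·0.1100 / (0.922·0.1100 + 0.251·0.8900) = 0.10142/0.32481 = 0.3122.
Update on result 2 ('no-alarm'): P(H) ← 0.078·0.3122 / (0.078·0.3122 + 0.749·0.6878) = 0.024355/0.53948 = 0.0451.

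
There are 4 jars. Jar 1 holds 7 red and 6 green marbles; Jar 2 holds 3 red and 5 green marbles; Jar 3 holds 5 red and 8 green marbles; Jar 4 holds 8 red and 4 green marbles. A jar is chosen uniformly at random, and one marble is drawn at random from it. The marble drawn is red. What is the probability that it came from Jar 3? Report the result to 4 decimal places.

Tabulate prior·likelihood by source: [1] prior 0.25, lik 0.5385, product 0.1346; [2] prior 0.25, lik 0.375, product 0.09375; [3] prior 0.25, lik 0.3846, product 0.09615; [4] prior 0.25, lik 0.6667, product 0.1667.
Normalizing constant = 0.49119; the posterior for Jar 3 is its product over the sum, 0.09615/0.49119 = 0.1958.

Posterior probability ≈ 0.1958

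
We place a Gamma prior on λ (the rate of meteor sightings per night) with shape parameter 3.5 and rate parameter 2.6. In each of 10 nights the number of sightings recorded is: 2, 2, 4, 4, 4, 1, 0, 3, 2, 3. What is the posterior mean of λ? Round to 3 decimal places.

Posterior mean ≈ 2.262

The Poisson likelihood adds the total count to the shape and the number of exposure periods to the rate. Here ∑xᵢ = 25 and n = 10, so shape 3.5→28.5 and rate 2.6→12.6.
E[λ | data] = 28.5/12.6 = 2.262.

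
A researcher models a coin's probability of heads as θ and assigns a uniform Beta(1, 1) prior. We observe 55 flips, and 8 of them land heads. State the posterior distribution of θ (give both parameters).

The binomial likelihood is conjugate to the Beta prior: with 8 successes and 47 failures, the posterior is Beta(1+8, 1+47) = Beta(9, 48).

Posterior: Beta(9, 48)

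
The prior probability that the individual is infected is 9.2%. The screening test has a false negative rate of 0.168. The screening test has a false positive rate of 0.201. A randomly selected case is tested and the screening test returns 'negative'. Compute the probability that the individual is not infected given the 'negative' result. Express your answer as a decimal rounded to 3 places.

Let H be the event that the individual is infected. P(H) = 0.092, so P(¬H) = 0.908. With E the 'negative' result, P(E|H) = 0.168 and P(E|¬H) = 0.799.
P(E) = 0.168·0.092 + 0.799·0.908 = 0.015456 + 0.72549 = 0.74095.
By Bayes' theorem, P(H|E) = 0.015456 / 0.74095 = 0.021. Hence P(¬H|E) = 1 − 0.021 = 0.979.

P(¬H | E) ≈ 0.979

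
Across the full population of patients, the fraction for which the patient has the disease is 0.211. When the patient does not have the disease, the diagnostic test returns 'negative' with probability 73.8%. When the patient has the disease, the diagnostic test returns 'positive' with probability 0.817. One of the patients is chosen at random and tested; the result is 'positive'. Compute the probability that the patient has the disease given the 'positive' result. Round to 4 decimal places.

Write H for 'the patient has the disease'. Prior odds H:¬H = 0.211/0.789 = 0.26743. For the 'positive' outcome, the likelihood ratio is 0.817/0.262 = 3.1183.
Posterior odds = 0.26743 × 3.1183 = 0.83392, so P(H|E) = 0.83392/(1+0.83392) = 0.4547.

P(H | E) ≈ 0.4547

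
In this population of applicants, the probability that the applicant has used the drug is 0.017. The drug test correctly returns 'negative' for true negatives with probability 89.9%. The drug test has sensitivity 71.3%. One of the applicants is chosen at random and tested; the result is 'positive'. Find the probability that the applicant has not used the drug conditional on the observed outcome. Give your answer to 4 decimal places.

Let H be the event that the applicant has used the drug. P(H) = 0.017, so P(¬H) = 0.983. With E the 'positive' result, P(E|H) = 0.713 and P(E|¬H) = 0.101.
P(E) = 0.713·0.017 + 0.101·0.983 = 0.012121 + 0.099283 = 0.11140.
By Bayes' theorem, P(H|E) = 0.012121 / 0.11140 = 0.1088. Hence P(¬H|E) = 1 − 0.1088 = 0.8912.

P(¬H | E) ≈ 0.8912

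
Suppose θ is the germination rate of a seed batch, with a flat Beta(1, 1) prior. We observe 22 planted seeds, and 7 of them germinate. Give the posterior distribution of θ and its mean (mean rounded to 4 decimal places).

Observing 7 successes and 15 failures updates Beta(1, 1) by adding the success and failure counts to the two shape parameters: α = 1+7 = 8, β = 1+15 = 16.
E[θ | data] = 8/(8+16) = 0.3333.

Posterior: Beta(8, 16); mean ≈ 0.3333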